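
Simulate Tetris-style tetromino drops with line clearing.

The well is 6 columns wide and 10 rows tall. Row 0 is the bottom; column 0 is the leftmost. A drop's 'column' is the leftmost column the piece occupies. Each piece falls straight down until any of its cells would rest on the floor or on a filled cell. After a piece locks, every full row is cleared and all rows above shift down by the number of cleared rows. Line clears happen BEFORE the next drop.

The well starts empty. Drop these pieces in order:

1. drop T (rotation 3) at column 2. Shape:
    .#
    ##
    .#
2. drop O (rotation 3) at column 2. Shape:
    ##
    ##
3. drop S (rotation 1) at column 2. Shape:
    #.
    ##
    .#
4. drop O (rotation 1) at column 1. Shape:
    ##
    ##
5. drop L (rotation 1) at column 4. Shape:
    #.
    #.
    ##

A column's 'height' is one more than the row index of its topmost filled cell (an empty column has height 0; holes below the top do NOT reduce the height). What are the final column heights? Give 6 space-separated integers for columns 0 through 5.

Answer: 0 10 10 7 3 1

Derivation:
Drop 1: T rot3 at col 2 lands with bottom-row=0; cleared 0 line(s) (total 0); column heights now [0 0 2 3 0 0], max=3
Drop 2: O rot3 at col 2 lands with bottom-row=3; cleared 0 line(s) (total 0); column heights now [0 0 5 5 0 0], max=5
Drop 3: S rot1 at col 2 lands with bottom-row=5; cleared 0 line(s) (total 0); column heights now [0 0 8 7 0 0], max=8
Drop 4: O rot1 at col 1 lands with bottom-row=8; cleared 0 line(s) (total 0); column heights now [0 10 10 7 0 0], max=10
Drop 5: L rot1 at col 4 lands with bottom-row=0; cleared 0 line(s) (total 0); column heights now [0 10 10 7 3 1], max=10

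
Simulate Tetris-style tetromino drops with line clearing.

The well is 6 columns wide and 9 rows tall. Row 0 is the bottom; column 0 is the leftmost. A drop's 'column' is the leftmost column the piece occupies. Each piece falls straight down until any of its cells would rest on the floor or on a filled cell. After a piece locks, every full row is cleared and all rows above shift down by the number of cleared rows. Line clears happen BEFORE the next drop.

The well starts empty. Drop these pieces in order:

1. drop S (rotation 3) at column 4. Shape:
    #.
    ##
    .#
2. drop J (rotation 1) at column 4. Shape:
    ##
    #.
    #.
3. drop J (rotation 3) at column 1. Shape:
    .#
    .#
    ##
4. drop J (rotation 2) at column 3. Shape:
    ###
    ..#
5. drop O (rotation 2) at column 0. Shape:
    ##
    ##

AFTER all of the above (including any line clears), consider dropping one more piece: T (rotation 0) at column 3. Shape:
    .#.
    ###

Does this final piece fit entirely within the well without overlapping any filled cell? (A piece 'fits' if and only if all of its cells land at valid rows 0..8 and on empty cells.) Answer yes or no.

Drop 1: S rot3 at col 4 lands with bottom-row=0; cleared 0 line(s) (total 0); column heights now [0 0 0 0 3 2], max=3
Drop 2: J rot1 at col 4 lands with bottom-row=3; cleared 0 line(s) (total 0); column heights now [0 0 0 0 6 6], max=6
Drop 3: J rot3 at col 1 lands with bottom-row=0; cleared 0 line(s) (total 0); column heights now [0 1 3 0 6 6], max=6
Drop 4: J rot2 at col 3 lands with bottom-row=6; cleared 0 line(s) (total 0); column heights now [0 1 3 8 8 8], max=8
Drop 5: O rot2 at col 0 lands with bottom-row=1; cleared 0 line(s) (total 0); column heights now [3 3 3 8 8 8], max=8
Test piece T rot0 at col 3 (width 3): heights before test = [3 3 3 8 8 8]; fits = False

Answer: no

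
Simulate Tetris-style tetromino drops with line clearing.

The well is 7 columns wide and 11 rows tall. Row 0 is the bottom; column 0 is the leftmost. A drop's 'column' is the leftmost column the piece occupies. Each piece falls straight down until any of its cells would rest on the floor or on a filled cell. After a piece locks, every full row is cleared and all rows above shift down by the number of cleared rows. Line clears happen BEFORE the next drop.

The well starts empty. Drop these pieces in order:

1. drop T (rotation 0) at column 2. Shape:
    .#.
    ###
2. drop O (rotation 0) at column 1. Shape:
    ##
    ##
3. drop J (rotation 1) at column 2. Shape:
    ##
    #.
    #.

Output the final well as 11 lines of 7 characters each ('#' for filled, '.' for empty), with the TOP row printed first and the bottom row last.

Drop 1: T rot0 at col 2 lands with bottom-row=0; cleared 0 line(s) (total 0); column heights now [0 0 1 2 1 0 0], max=2
Drop 2: O rot0 at col 1 lands with bottom-row=1; cleared 0 line(s) (total 0); column heights now [0 3 3 2 1 0 0], max=3
Drop 3: J rot1 at col 2 lands with bottom-row=3; cleared 0 line(s) (total 0); column heights now [0 3 6 6 1 0 0], max=6

Answer: .......
.......
.......
.......
.......
..##...
..#....
..#....
.##....
.###...
..###..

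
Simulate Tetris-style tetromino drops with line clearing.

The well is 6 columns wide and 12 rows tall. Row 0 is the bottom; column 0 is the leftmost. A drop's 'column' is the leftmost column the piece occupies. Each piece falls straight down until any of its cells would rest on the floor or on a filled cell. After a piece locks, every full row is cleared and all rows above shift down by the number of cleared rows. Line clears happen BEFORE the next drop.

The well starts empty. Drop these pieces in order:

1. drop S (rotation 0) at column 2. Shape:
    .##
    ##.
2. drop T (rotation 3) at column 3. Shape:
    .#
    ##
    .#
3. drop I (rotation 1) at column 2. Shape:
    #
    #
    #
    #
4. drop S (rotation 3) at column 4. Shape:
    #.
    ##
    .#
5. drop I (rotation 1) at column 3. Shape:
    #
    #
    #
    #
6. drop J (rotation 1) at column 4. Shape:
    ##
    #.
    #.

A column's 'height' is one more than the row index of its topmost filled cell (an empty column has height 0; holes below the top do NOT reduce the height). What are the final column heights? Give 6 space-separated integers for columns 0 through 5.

Drop 1: S rot0 at col 2 lands with bottom-row=0; cleared 0 line(s) (total 0); column heights now [0 0 1 2 2 0], max=2
Drop 2: T rot3 at col 3 lands with bottom-row=2; cleared 0 line(s) (total 0); column heights now [0 0 1 4 5 0], max=5
Drop 3: I rot1 at col 2 lands with bottom-row=1; cleared 0 line(s) (total 0); column heights now [0 0 5 4 5 0], max=5
Drop 4: S rot3 at col 4 lands with bottom-row=4; cleared 0 line(s) (total 0); column heights now [0 0 5 4 7 6], max=7
Drop 5: I rot1 at col 3 lands with bottom-row=4; cleared 0 line(s) (total 0); column heights now [0 0 5 8 7 6], max=8
Drop 6: J rot1 at col 4 lands with bottom-row=7; cleared 0 line(s) (total 0); column heights now [0 0 5 8 10 10], max=10

Answer: 0 0 5 8 10 10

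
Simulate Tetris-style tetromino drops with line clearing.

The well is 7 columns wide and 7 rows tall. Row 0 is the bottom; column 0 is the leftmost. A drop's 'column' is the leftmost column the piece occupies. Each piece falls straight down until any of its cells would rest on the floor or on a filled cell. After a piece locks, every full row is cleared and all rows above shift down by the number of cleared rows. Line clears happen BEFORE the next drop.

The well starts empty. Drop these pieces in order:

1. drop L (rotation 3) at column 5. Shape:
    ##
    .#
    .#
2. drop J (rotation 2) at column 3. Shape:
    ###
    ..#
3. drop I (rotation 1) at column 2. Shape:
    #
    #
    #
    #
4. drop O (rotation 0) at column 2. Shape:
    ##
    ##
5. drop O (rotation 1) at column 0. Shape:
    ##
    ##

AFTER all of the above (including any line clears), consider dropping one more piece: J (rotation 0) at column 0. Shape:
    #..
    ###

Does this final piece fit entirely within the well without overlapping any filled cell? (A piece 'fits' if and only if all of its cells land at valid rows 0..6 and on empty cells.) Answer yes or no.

Answer: no

Derivation:
Drop 1: L rot3 at col 5 lands with bottom-row=0; cleared 0 line(s) (total 0); column heights now [0 0 0 0 0 3 3], max=3
Drop 2: J rot2 at col 3 lands with bottom-row=3; cleared 0 line(s) (total 0); column heights now [0 0 0 5 5 5 3], max=5
Drop 3: I rot1 at col 2 lands with bottom-row=0; cleared 0 line(s) (total 0); column heights now [0 0 4 5 5 5 3], max=5
Drop 4: O rot0 at col 2 lands with bottom-row=5; cleared 0 line(s) (total 0); column heights now [0 0 7 7 5 5 3], max=7
Drop 5: O rot1 at col 0 lands with bottom-row=0; cleared 0 line(s) (total 0); column heights now [2 2 7 7 5 5 3], max=7
Test piece J rot0 at col 0 (width 3): heights before test = [2 2 7 7 5 5 3]; fits = False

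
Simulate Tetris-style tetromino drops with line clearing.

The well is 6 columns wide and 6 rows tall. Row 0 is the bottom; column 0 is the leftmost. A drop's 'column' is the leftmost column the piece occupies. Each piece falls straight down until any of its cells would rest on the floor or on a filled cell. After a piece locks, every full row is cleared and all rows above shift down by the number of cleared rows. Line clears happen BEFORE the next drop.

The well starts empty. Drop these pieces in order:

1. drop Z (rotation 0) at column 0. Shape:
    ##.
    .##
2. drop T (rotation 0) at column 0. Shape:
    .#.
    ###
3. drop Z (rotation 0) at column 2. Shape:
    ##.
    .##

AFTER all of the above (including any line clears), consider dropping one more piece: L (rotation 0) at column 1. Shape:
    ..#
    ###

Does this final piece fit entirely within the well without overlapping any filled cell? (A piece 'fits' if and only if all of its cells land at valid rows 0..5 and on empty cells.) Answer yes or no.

Drop 1: Z rot0 at col 0 lands with bottom-row=0; cleared 0 line(s) (total 0); column heights now [2 2 1 0 0 0], max=2
Drop 2: T rot0 at col 0 lands with bottom-row=2; cleared 0 line(s) (total 0); column heights now [3 4 3 0 0 0], max=4
Drop 3: Z rot0 at col 2 lands with bottom-row=2; cleared 0 line(s) (total 0); column heights now [3 4 4 4 3 0], max=4
Test piece L rot0 at col 1 (width 3): heights before test = [3 4 4 4 3 0]; fits = True

Answer: yes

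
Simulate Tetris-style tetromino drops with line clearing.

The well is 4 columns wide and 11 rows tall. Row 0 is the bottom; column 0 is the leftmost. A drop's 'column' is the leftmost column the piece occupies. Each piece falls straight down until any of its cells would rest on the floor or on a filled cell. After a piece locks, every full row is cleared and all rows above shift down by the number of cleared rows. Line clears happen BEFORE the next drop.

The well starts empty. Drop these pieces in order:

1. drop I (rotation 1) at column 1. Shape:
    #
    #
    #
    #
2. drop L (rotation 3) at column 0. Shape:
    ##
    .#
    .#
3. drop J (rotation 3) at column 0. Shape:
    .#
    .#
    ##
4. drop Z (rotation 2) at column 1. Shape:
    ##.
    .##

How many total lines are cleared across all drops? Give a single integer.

Answer: 0

Derivation:
Drop 1: I rot1 at col 1 lands with bottom-row=0; cleared 0 line(s) (total 0); column heights now [0 4 0 0], max=4
Drop 2: L rot3 at col 0 lands with bottom-row=4; cleared 0 line(s) (total 0); column heights now [7 7 0 0], max=7
Drop 3: J rot3 at col 0 lands with bottom-row=7; cleared 0 line(s) (total 0); column heights now [8 10 0 0], max=10
Drop 4: Z rot2 at col 1 lands with bottom-row=9; cleared 0 line(s) (total 0); column heights now [8 11 11 10], max=11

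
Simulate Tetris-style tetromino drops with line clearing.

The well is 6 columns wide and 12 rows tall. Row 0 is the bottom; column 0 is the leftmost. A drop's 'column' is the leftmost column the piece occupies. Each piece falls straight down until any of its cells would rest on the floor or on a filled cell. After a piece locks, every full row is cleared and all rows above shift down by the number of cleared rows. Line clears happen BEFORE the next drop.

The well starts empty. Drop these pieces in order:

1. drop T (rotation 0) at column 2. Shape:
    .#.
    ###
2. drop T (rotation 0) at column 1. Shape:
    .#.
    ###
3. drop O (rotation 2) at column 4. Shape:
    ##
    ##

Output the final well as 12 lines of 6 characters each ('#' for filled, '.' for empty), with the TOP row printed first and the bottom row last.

Answer: ......
......
......
......
......
......
......
......
..#...
.#####
...###
..###.

Derivation:
Drop 1: T rot0 at col 2 lands with bottom-row=0; cleared 0 line(s) (total 0); column heights now [0 0 1 2 1 0], max=2
Drop 2: T rot0 at col 1 lands with bottom-row=2; cleared 0 line(s) (total 0); column heights now [0 3 4 3 1 0], max=4
Drop 3: O rot2 at col 4 lands with bottom-row=1; cleared 0 line(s) (total 0); column heights now [0 3 4 3 3 3], max=4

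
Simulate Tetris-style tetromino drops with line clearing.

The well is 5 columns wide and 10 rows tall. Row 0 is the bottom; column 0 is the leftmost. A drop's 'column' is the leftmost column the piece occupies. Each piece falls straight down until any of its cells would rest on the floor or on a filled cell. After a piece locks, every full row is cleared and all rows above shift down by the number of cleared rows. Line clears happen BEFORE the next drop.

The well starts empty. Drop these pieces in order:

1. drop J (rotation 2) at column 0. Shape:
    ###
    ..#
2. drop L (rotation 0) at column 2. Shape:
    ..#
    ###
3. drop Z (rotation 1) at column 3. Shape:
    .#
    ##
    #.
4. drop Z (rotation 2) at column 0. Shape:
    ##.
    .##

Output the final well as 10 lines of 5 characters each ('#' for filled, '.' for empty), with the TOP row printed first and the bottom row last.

Answer: .....
.....
.....
.....
....#
##.##
.####
..###
###..
..#..

Derivation:
Drop 1: J rot2 at col 0 lands with bottom-row=0; cleared 0 line(s) (total 0); column heights now [2 2 2 0 0], max=2
Drop 2: L rot0 at col 2 lands with bottom-row=2; cleared 0 line(s) (total 0); column heights now [2 2 3 3 4], max=4
Drop 3: Z rot1 at col 3 lands with bottom-row=3; cleared 0 line(s) (total 0); column heights now [2 2 3 5 6], max=6
Drop 4: Z rot2 at col 0 lands with bottom-row=3; cleared 0 line(s) (total 0); column heights now [5 5 4 5 6], max=6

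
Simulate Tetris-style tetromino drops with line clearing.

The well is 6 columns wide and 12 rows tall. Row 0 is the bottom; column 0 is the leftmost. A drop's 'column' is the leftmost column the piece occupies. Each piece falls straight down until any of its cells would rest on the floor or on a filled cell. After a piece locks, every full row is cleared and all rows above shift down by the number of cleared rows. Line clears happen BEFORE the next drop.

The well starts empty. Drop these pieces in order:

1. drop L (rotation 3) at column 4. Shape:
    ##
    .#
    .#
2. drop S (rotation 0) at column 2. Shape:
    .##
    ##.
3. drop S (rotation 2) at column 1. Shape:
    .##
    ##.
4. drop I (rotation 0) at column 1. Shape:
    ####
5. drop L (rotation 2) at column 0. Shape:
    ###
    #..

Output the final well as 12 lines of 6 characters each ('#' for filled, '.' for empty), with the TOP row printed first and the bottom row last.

Answer: ......
......
......
......
......
###...
#####.
..##..
.####.
..####
.....#
.....#

Derivation:
Drop 1: L rot3 at col 4 lands with bottom-row=0; cleared 0 line(s) (total 0); column heights now [0 0 0 0 3 3], max=3
Drop 2: S rot0 at col 2 lands with bottom-row=2; cleared 0 line(s) (total 0); column heights now [0 0 3 4 4 3], max=4
Drop 3: S rot2 at col 1 lands with bottom-row=3; cleared 0 line(s) (total 0); column heights now [0 4 5 5 4 3], max=5
Drop 4: I rot0 at col 1 lands with bottom-row=5; cleared 0 line(s) (total 0); column heights now [0 6 6 6 6 3], max=6
Drop 5: L rot2 at col 0 lands with bottom-row=5; cleared 0 line(s) (total 0); column heights now [7 7 7 6 6 3], max=7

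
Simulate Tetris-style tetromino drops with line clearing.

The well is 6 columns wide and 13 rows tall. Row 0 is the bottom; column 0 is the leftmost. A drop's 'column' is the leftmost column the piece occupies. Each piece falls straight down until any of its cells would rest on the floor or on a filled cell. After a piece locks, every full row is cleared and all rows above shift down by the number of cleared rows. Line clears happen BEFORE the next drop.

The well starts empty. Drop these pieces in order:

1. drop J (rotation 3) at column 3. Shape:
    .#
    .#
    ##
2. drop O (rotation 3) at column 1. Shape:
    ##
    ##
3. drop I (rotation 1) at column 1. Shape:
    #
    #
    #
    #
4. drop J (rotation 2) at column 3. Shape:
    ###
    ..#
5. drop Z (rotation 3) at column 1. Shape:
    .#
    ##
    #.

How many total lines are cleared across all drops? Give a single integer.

Answer: 0

Derivation:
Drop 1: J rot3 at col 3 lands with bottom-row=0; cleared 0 line(s) (total 0); column heights now [0 0 0 1 3 0], max=3
Drop 2: O rot3 at col 1 lands with bottom-row=0; cleared 0 line(s) (total 0); column heights now [0 2 2 1 3 0], max=3
Drop 3: I rot1 at col 1 lands with bottom-row=2; cleared 0 line(s) (total 0); column heights now [0 6 2 1 3 0], max=6
Drop 4: J rot2 at col 3 lands with bottom-row=2; cleared 0 line(s) (total 0); column heights now [0 6 2 4 4 4], max=6
Drop 5: Z rot3 at col 1 lands with bottom-row=6; cleared 0 line(s) (total 0); column heights now [0 8 9 4 4 4], max=9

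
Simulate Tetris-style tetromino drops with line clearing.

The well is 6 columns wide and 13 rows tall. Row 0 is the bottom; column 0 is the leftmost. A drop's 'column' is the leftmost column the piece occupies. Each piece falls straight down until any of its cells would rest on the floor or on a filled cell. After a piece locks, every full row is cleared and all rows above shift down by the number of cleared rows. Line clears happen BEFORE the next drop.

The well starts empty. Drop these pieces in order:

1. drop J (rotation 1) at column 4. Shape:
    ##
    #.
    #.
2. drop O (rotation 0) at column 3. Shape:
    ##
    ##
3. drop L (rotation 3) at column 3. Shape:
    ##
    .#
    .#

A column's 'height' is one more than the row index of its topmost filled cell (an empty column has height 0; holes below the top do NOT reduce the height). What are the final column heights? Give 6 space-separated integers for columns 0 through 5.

Answer: 0 0 0 8 8 3

Derivation:
Drop 1: J rot1 at col 4 lands with bottom-row=0; cleared 0 line(s) (total 0); column heights now [0 0 0 0 3 3], max=3
Drop 2: O rot0 at col 3 lands with bottom-row=3; cleared 0 line(s) (total 0); column heights now [0 0 0 5 5 3], max=5
Drop 3: L rot3 at col 3 lands with bottom-row=5; cleared 0 line(s) (total 0); column heights now [0 0 0 8 8 3], max=8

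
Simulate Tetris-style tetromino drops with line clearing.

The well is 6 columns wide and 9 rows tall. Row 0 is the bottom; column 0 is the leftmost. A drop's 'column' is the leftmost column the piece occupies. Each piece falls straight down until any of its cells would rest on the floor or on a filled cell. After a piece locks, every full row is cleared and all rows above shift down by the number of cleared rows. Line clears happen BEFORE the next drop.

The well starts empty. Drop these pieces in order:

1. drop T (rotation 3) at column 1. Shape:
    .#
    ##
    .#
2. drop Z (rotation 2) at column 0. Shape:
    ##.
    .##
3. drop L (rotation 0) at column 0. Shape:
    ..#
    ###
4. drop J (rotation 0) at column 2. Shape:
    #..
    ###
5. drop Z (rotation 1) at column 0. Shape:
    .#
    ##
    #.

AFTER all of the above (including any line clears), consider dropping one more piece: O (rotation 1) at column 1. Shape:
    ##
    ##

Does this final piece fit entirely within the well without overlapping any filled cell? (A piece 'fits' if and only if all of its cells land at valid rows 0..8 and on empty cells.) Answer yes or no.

Drop 1: T rot3 at col 1 lands with bottom-row=0; cleared 0 line(s) (total 0); column heights now [0 2 3 0 0 0], max=3
Drop 2: Z rot2 at col 0 lands with bottom-row=3; cleared 0 line(s) (total 0); column heights now [5 5 4 0 0 0], max=5
Drop 3: L rot0 at col 0 lands with bottom-row=5; cleared 0 line(s) (total 0); column heights now [6 6 7 0 0 0], max=7
Drop 4: J rot0 at col 2 lands with bottom-row=7; cleared 0 line(s) (total 0); column heights now [6 6 9 8 8 0], max=9
Drop 5: Z rot1 at col 0 lands with bottom-row=6; cleared 0 line(s) (total 0); column heights now [8 9 9 8 8 0], max=9
Test piece O rot1 at col 1 (width 2): heights before test = [8 9 9 8 8 0]; fits = False

Answer: no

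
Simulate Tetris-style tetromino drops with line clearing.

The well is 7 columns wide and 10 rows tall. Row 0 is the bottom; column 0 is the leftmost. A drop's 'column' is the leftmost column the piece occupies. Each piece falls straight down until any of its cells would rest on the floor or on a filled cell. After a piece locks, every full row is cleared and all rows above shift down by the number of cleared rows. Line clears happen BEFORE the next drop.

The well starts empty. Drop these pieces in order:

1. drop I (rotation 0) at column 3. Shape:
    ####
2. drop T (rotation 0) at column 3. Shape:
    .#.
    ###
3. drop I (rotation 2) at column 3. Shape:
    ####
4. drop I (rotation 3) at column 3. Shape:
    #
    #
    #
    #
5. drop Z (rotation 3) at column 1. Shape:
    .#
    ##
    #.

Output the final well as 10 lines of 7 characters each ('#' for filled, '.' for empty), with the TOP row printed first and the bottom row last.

Answer: .......
.......
...#...
...#...
...#...
...#...
...####
..#.#..
.#####.
.#.####

Derivation:
Drop 1: I rot0 at col 3 lands with bottom-row=0; cleared 0 line(s) (total 0); column heights now [0 0 0 1 1 1 1], max=1
Drop 2: T rot0 at col 3 lands with bottom-row=1; cleared 0 line(s) (total 0); column heights now [0 0 0 2 3 2 1], max=3
Drop 3: I rot2 at col 3 lands with bottom-row=3; cleared 0 line(s) (total 0); column heights now [0 0 0 4 4 4 4], max=4
Drop 4: I rot3 at col 3 lands with bottom-row=4; cleared 0 line(s) (total 0); column heights now [0 0 0 8 4 4 4], max=8
Drop 5: Z rot3 at col 1 lands with bottom-row=0; cleared 0 line(s) (total 0); column heights now [0 2 3 8 4 4 4], max=8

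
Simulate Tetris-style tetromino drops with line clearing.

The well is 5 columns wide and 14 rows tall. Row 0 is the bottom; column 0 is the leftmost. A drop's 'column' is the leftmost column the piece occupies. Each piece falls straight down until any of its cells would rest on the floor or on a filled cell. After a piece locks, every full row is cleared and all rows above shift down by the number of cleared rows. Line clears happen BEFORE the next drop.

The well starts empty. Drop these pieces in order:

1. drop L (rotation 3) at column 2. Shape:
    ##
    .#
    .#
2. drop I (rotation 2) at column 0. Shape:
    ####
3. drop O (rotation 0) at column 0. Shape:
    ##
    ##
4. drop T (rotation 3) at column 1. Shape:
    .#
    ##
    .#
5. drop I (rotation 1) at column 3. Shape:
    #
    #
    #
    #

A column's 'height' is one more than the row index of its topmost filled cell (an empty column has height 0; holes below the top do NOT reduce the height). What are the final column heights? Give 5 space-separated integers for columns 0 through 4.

Answer: 6 7 8 8 0

Derivation:
Drop 1: L rot3 at col 2 lands with bottom-row=0; cleared 0 line(s) (total 0); column heights now [0 0 3 3 0], max=3
Drop 2: I rot2 at col 0 lands with bottom-row=3; cleared 0 line(s) (total 0); column heights now [4 4 4 4 0], max=4
Drop 3: O rot0 at col 0 lands with bottom-row=4; cleared 0 line(s) (total 0); column heights now [6 6 4 4 0], max=6
Drop 4: T rot3 at col 1 lands with bottom-row=5; cleared 0 line(s) (total 0); column heights now [6 7 8 4 0], max=8
Drop 5: I rot1 at col 3 lands with bottom-row=4; cleared 0 line(s) (total 0); column heights now [6 7 8 8 0], max=8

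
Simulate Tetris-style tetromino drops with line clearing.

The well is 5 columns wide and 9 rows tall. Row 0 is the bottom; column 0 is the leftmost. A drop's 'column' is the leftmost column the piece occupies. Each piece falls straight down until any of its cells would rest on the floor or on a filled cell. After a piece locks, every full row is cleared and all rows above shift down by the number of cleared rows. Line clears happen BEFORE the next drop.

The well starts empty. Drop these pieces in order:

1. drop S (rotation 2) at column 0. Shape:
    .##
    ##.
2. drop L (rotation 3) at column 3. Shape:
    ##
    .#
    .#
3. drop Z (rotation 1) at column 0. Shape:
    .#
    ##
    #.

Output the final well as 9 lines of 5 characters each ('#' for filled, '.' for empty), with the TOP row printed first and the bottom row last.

Drop 1: S rot2 at col 0 lands with bottom-row=0; cleared 0 line(s) (total 0); column heights now [1 2 2 0 0], max=2
Drop 2: L rot3 at col 3 lands with bottom-row=0; cleared 0 line(s) (total 0); column heights now [1 2 2 3 3], max=3
Drop 3: Z rot1 at col 0 lands with bottom-row=1; cleared 0 line(s) (total 0); column heights now [3 4 2 3 3], max=4

Answer: .....
.....
.....
.....
.....
.#...
##.##
###.#
##..#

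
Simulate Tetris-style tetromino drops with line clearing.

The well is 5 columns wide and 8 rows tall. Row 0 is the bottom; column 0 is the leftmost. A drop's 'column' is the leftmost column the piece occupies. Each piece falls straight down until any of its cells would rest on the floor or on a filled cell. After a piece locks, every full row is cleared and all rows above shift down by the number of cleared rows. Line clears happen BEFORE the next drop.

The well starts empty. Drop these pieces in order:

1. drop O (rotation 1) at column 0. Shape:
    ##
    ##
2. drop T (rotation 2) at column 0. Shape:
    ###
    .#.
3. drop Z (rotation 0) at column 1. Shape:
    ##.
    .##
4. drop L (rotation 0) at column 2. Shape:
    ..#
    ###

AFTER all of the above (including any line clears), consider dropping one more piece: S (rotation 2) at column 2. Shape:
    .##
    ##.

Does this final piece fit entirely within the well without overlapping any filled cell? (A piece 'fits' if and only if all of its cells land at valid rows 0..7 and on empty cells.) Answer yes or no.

Drop 1: O rot1 at col 0 lands with bottom-row=0; cleared 0 line(s) (total 0); column heights now [2 2 0 0 0], max=2
Drop 2: T rot2 at col 0 lands with bottom-row=2; cleared 0 line(s) (total 0); column heights now [4 4 4 0 0], max=4
Drop 3: Z rot0 at col 1 lands with bottom-row=4; cleared 0 line(s) (total 0); column heights now [4 6 6 5 0], max=6
Drop 4: L rot0 at col 2 lands with bottom-row=6; cleared 0 line(s) (total 0); column heights now [4 6 7 7 8], max=8
Test piece S rot2 at col 2 (width 3): heights before test = [4 6 7 7 8]; fits = False

Answer: no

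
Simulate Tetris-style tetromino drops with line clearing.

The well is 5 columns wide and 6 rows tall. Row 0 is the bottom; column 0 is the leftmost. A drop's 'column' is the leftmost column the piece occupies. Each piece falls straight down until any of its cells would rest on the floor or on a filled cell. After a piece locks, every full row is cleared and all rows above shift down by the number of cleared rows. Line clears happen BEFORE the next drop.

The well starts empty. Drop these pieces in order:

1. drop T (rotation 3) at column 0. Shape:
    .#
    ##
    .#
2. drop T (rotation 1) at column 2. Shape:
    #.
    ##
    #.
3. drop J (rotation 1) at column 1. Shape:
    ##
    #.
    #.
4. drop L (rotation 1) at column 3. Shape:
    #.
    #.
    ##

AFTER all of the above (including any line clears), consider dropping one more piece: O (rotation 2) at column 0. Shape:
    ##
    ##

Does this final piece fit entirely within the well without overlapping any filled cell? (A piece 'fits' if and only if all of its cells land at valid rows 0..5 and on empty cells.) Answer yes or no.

Answer: no

Derivation:
Drop 1: T rot3 at col 0 lands with bottom-row=0; cleared 0 line(s) (total 0); column heights now [2 3 0 0 0], max=3
Drop 2: T rot1 at col 2 lands with bottom-row=0; cleared 0 line(s) (total 0); column heights now [2 3 3 2 0], max=3
Drop 3: J rot1 at col 1 lands with bottom-row=3; cleared 0 line(s) (total 0); column heights now [2 6 6 2 0], max=6
Drop 4: L rot1 at col 3 lands with bottom-row=2; cleared 0 line(s) (total 0); column heights now [2 6 6 5 3], max=6
Test piece O rot2 at col 0 (width 2): heights before test = [2 6 6 5 3]; fits = False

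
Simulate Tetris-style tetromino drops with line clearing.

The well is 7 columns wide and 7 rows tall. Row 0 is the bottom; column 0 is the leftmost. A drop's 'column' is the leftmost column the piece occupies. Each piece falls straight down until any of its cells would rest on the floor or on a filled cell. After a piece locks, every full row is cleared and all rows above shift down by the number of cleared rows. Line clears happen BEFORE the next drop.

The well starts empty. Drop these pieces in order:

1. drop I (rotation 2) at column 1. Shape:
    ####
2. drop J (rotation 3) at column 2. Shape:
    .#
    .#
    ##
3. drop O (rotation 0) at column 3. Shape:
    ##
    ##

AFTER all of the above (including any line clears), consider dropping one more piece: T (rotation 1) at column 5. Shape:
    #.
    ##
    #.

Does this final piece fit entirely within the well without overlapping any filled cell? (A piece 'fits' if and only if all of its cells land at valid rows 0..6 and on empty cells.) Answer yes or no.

Answer: yes

Derivation:
Drop 1: I rot2 at col 1 lands with bottom-row=0; cleared 0 line(s) (total 0); column heights now [0 1 1 1 1 0 0], max=1
Drop 2: J rot3 at col 2 lands with bottom-row=1; cleared 0 line(s) (total 0); column heights now [0 1 2 4 1 0 0], max=4
Drop 3: O rot0 at col 3 lands with bottom-row=4; cleared 0 line(s) (total 0); column heights now [0 1 2 6 6 0 0], max=6
Test piece T rot1 at col 5 (width 2): heights before test = [0 1 2 6 6 0 0]; fits = True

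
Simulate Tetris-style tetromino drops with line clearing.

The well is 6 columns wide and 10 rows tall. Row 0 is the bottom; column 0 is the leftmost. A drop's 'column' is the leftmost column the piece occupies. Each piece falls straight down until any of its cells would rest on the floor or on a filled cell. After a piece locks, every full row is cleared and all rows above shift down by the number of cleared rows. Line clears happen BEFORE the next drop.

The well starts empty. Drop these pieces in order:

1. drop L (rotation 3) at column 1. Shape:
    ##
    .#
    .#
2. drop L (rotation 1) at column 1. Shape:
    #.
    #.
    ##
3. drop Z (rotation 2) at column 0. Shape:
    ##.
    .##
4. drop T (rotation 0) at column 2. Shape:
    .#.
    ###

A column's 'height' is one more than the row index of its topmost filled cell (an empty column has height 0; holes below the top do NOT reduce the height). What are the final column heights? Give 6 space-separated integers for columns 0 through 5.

Drop 1: L rot3 at col 1 lands with bottom-row=0; cleared 0 line(s) (total 0); column heights now [0 3 3 0 0 0], max=3
Drop 2: L rot1 at col 1 lands with bottom-row=3; cleared 0 line(s) (total 0); column heights now [0 6 4 0 0 0], max=6
Drop 3: Z rot2 at col 0 lands with bottom-row=6; cleared 0 line(s) (total 0); column heights now [8 8 7 0 0 0], max=8
Drop 4: T rot0 at col 2 lands with bottom-row=7; cleared 0 line(s) (total 0); column heights now [8 8 8 9 8 0], max=9

Answer: 8 8 8 9 8 0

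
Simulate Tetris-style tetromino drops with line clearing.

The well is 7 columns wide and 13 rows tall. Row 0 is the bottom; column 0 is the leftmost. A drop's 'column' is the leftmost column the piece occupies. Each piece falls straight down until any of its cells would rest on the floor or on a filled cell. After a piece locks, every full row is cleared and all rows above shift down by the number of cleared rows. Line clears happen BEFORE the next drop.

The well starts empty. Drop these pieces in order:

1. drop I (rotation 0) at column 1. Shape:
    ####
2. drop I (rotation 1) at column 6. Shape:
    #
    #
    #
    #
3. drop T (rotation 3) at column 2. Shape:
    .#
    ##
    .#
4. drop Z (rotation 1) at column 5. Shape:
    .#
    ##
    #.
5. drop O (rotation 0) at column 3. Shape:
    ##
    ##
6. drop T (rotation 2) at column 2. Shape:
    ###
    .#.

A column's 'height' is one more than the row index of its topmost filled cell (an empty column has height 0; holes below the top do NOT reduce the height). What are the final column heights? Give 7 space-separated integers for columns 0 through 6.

Drop 1: I rot0 at col 1 lands with bottom-row=0; cleared 0 line(s) (total 0); column heights now [0 1 1 1 1 0 0], max=1
Drop 2: I rot1 at col 6 lands with bottom-row=0; cleared 0 line(s) (total 0); column heights now [0 1 1 1 1 0 4], max=4
Drop 3: T rot3 at col 2 lands with bottom-row=1; cleared 0 line(s) (total 0); column heights now [0 1 3 4 1 0 4], max=4
Drop 4: Z rot1 at col 5 lands with bottom-row=3; cleared 0 line(s) (total 0); column heights now [0 1 3 4 1 5 6], max=6
Drop 5: O rot0 at col 3 lands with bottom-row=4; cleared 0 line(s) (total 0); column heights now [0 1 3 6 6 5 6], max=6
Drop 6: T rot2 at col 2 lands with bottom-row=6; cleared 0 line(s) (total 0); column heights now [0 1 8 8 8 5 6], max=8

Answer: 0 1 8 8 8 5 6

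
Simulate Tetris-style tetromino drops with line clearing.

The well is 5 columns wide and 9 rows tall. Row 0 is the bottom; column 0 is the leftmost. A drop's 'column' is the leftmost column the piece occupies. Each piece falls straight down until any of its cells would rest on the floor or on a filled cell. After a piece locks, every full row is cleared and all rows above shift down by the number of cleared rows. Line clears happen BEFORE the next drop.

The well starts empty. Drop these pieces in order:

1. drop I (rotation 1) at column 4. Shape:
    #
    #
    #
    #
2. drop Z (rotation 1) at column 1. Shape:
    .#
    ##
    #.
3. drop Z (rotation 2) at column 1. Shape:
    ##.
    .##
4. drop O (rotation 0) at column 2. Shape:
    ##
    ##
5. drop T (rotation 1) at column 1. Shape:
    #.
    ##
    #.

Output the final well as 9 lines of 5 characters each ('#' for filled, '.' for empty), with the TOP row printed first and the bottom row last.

Drop 1: I rot1 at col 4 lands with bottom-row=0; cleared 0 line(s) (total 0); column heights now [0 0 0 0 4], max=4
Drop 2: Z rot1 at col 1 lands with bottom-row=0; cleared 0 line(s) (total 0); column heights now [0 2 3 0 4], max=4
Drop 3: Z rot2 at col 1 lands with bottom-row=3; cleared 0 line(s) (total 0); column heights now [0 5 5 4 4], max=5
Drop 4: O rot0 at col 2 lands with bottom-row=5; cleared 0 line(s) (total 0); column heights now [0 5 7 7 4], max=7
Drop 5: T rot1 at col 1 lands with bottom-row=6; cleared 0 line(s) (total 0); column heights now [0 9 8 7 4], max=9

Answer: .#...
.##..
.###.
..##.
.##..
..###
..#.#
.##.#
.#..#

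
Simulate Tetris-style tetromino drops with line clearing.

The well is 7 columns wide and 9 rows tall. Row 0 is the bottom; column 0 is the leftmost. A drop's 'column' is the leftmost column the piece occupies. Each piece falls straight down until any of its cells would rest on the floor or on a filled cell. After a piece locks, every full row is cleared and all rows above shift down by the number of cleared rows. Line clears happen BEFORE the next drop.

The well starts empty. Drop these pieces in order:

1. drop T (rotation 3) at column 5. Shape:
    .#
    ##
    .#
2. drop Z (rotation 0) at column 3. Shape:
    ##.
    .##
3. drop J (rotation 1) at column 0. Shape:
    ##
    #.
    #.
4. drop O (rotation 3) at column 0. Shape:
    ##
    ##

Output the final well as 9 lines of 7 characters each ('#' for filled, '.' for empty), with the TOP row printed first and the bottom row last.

Answer: .......
.......
.......
.......
##.....
##.##..
##..###
#....##
#.....#

Derivation:
Drop 1: T rot3 at col 5 lands with bottom-row=0; cleared 0 line(s) (total 0); column heights now [0 0 0 0 0 2 3], max=3
Drop 2: Z rot0 at col 3 lands with bottom-row=2; cleared 0 line(s) (total 0); column heights now [0 0 0 4 4 3 3], max=4
Drop 3: J rot1 at col 0 lands with bottom-row=0; cleared 0 line(s) (total 0); column heights now [3 3 0 4 4 3 3], max=4
Drop 4: O rot3 at col 0 lands with bottom-row=3; cleared 0 line(s) (total 0); column heights now [5 5 0 4 4 3 3], max=5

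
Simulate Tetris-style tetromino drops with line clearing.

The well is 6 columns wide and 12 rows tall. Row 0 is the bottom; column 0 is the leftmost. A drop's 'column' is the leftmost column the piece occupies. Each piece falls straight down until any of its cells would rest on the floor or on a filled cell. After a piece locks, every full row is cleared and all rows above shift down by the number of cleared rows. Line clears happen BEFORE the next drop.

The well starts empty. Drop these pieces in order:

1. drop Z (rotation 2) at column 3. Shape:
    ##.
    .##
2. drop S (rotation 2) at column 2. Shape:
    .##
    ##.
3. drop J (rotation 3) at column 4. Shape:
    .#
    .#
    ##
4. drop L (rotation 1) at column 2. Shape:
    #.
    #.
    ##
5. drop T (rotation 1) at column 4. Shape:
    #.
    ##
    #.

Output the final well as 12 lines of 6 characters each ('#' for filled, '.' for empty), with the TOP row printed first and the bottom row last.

Drop 1: Z rot2 at col 3 lands with bottom-row=0; cleared 0 line(s) (total 0); column heights now [0 0 0 2 2 1], max=2
Drop 2: S rot2 at col 2 lands with bottom-row=2; cleared 0 line(s) (total 0); column heights now [0 0 3 4 4 1], max=4
Drop 3: J rot3 at col 4 lands with bottom-row=4; cleared 0 line(s) (total 0); column heights now [0 0 3 4 5 7], max=7
Drop 4: L rot1 at col 2 lands with bottom-row=4; cleared 0 line(s) (total 0); column heights now [0 0 7 5 5 7], max=7
Drop 5: T rot1 at col 4 lands with bottom-row=6; cleared 0 line(s) (total 0); column heights now [0 0 7 5 9 8], max=9

Answer: ......
......
......
....#.
....##
..#.##
..#..#
..####
...##.
..##..
...##.
....##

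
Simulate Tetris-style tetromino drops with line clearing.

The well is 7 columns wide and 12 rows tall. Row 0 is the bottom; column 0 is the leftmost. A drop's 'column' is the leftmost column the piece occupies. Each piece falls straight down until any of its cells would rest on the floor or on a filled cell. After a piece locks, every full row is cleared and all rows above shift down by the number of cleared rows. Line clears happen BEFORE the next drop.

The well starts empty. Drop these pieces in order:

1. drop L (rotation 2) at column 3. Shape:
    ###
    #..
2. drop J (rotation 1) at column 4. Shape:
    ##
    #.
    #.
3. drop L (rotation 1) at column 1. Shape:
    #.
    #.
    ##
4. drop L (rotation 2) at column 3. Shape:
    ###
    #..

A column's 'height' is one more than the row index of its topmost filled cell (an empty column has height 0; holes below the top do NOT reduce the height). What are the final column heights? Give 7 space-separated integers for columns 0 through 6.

Answer: 0 3 1 6 6 6 0

Derivation:
Drop 1: L rot2 at col 3 lands with bottom-row=0; cleared 0 line(s) (total 0); column heights now [0 0 0 2 2 2 0], max=2
Drop 2: J rot1 at col 4 lands with bottom-row=2; cleared 0 line(s) (total 0); column heights now [0 0 0 2 5 5 0], max=5
Drop 3: L rot1 at col 1 lands with bottom-row=0; cleared 0 line(s) (total 0); column heights now [0 3 1 2 5 5 0], max=5
Drop 4: L rot2 at col 3 lands with bottom-row=4; cleared 0 line(s) (total 0); column heights now [0 3 1 6 6 6 0], max=6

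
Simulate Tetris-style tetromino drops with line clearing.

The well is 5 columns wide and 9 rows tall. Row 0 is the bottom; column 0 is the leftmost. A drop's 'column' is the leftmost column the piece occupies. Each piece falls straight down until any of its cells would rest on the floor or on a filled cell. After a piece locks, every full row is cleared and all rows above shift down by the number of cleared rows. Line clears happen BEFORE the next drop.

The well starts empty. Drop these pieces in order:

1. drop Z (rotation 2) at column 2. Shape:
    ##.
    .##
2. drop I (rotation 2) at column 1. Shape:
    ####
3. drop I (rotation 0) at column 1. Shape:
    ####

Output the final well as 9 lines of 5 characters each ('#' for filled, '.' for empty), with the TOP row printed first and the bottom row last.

Drop 1: Z rot2 at col 2 lands with bottom-row=0; cleared 0 line(s) (total 0); column heights now [0 0 2 2 1], max=2
Drop 2: I rot2 at col 1 lands with bottom-row=2; cleared 0 line(s) (total 0); column heights now [0 3 3 3 3], max=3
Drop 3: I rot0 at col 1 lands with bottom-row=3; cleared 0 line(s) (total 0); column heights now [0 4 4 4 4], max=4

Answer: .....
.....
.....
.....
.....
.####
.####
..##.
...##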